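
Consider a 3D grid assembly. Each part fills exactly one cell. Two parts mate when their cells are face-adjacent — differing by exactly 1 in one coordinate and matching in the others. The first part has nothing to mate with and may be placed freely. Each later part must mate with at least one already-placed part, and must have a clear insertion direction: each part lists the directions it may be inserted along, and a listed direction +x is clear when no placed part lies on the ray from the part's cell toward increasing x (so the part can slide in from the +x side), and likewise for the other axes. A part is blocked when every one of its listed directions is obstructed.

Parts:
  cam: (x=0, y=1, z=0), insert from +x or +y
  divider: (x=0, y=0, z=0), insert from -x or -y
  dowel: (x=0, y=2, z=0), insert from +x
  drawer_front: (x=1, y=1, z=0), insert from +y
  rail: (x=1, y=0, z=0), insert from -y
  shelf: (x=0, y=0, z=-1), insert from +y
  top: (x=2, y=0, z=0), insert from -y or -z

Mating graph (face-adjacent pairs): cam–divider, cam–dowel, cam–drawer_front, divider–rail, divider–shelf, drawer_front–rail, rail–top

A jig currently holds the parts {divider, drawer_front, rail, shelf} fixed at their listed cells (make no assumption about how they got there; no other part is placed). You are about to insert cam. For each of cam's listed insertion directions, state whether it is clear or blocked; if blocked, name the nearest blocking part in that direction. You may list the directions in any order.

+x: blocked by drawer_front; +y: clear

+x: nearest on ray is drawer_front@(1, 1, 0) ⇒ blocked
+y: ray from cam(0, 1, 0) has no placed part ⇒ clear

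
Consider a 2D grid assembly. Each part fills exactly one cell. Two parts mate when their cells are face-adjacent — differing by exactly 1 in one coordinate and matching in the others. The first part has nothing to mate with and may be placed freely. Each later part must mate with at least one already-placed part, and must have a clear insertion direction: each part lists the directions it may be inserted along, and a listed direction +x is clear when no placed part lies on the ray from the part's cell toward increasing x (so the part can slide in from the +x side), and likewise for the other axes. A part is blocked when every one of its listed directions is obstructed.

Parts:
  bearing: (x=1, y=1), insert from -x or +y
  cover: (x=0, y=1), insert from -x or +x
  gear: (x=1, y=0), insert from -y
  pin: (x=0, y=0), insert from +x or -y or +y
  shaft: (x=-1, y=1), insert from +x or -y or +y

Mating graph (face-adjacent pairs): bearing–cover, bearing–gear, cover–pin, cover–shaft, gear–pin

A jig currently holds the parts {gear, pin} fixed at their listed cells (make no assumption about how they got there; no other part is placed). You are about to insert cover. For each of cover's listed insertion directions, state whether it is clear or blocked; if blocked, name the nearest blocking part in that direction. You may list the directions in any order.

+x: clear; -x: clear

-x: ray from cover(0, 1) has no placed part ⇒ clear
+x: ray from cover(0, 1) has no placed part ⇒ clear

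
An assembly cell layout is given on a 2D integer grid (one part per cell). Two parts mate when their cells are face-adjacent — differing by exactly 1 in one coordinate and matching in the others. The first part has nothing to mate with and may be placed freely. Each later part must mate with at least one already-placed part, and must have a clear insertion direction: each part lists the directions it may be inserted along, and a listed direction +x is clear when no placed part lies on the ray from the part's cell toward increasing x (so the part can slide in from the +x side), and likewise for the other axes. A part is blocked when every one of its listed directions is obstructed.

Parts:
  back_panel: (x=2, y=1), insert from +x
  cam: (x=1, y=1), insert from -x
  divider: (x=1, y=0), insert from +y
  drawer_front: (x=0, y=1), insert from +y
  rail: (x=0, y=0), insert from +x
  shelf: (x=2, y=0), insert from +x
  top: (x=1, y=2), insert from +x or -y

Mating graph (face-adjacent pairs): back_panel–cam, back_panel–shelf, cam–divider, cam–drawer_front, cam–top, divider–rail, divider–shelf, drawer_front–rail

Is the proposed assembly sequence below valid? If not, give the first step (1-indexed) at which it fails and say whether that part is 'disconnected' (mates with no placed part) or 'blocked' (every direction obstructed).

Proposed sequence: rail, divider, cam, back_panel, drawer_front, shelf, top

Valid

1. rail@(0, 0) [+x clear] — {rail}
2. divider@(1, 0) [+y clear] — {divider, rail}
3. cam@(1, 1) [-x clear] — {cam, divider, rail}
4. back_panel@(2, 1) [+x clear] — {back_panel, cam, divider, rail}
5. drawer_front@(0, 1) [+y clear] — {back_panel, cam, divider, drawer_front, rail}
6. shelf@(2, 0) [+x clear] — {back_panel, cam, divider, drawer_front, rail, shelf}
7. top@(1, 2) [+x clear] — {back_panel, cam, divider, drawer_front, rail, shelf, top}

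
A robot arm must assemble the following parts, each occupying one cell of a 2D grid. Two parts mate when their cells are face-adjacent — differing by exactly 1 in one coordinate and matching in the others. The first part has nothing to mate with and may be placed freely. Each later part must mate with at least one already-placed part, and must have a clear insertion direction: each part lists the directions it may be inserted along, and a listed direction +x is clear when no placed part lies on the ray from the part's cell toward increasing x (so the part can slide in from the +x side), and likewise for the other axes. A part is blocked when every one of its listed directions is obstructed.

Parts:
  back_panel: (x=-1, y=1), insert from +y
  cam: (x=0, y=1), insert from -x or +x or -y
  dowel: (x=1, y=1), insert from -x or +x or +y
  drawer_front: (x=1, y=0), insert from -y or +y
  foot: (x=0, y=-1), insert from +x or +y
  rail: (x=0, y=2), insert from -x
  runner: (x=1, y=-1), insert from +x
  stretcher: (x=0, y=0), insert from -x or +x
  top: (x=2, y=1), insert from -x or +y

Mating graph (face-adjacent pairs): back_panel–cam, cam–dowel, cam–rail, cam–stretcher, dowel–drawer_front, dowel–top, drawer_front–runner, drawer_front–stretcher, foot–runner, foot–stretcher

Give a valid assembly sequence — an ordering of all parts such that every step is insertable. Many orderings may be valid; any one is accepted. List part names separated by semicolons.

top; dowel; drawer_front; stretcher; foot; runner; cam; rail; back_panel

1. top@(2, 1) [-x clear] — {top}
2. dowel@(1, 1) [-x clear] — {dowel, top}
3. drawer_front@(1, 0) [-y clear] — {dowel, drawer_front, top}
4. stretcher@(0, 0) [-x clear] — {dowel, drawer_front, stretcher, top}
5. foot@(0, -1) [+x clear] — {dowel, drawer_front, foot, stretcher, top}
6. runner@(1, -1) [+x clear] — {dowel, drawer_front, foot, runner, stretcher, top}
7. cam@(0, 1) [-x clear] — {cam, dowel, drawer_front, foot, runner, stretcher, top}
8. rail@(0, 2) [-x clear] — {cam, dowel, drawer_front, foot, rail, runner, stretcher, top}
9. back_panel@(-1, 1) [+y clear] — {back_panel, cam, dowel, drawer_front, foot, rail, runner, stretcher, top}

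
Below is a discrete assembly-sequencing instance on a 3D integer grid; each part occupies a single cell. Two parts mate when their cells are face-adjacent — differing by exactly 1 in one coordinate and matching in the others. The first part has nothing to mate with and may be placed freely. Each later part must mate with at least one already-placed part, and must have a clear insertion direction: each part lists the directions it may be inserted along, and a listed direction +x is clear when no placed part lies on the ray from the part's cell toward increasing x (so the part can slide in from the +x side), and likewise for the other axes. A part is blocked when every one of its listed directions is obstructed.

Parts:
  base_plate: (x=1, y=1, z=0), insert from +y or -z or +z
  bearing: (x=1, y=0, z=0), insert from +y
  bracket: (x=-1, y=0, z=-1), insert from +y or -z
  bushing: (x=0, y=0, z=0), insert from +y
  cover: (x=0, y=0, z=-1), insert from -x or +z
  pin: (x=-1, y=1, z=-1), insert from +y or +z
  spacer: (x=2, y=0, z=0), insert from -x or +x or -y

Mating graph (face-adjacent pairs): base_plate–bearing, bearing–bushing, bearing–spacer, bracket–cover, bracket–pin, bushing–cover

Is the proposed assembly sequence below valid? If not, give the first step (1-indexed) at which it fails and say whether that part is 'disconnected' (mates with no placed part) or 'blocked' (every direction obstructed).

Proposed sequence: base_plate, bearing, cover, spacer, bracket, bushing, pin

1. base_plate@(1, 1, 0) [+y clear] — {base_plate}
2. bearing@(1, 0, 0) — +y all obstructed ⇒ blocked

Invalid at step 2 (blocked)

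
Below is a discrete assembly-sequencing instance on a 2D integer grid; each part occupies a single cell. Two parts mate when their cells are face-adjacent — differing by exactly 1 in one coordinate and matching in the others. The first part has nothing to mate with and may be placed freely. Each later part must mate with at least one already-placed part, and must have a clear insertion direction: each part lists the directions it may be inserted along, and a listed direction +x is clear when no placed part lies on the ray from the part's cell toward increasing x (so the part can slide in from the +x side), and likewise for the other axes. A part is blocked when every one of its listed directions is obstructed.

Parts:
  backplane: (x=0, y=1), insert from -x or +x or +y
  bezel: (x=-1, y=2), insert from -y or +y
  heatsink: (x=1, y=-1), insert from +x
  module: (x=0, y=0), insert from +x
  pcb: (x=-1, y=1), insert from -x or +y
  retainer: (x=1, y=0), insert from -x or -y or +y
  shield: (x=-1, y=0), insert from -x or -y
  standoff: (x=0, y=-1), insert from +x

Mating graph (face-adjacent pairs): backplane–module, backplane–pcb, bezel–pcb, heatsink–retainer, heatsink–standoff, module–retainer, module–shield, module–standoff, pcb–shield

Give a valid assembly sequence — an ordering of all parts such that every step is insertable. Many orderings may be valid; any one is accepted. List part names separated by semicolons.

1. shield@(-1, 0) [-x clear] — {shield}
2. pcb@(-1, 1) [-x clear] — {pcb, shield}
3. bezel@(-1, 2) [+y clear] — {bezel, pcb, shield}
4. module@(0, 0) [+x clear] — {bezel, module, pcb, shield}
5. retainer@(1, 0) [-y clear] — {bezel, module, pcb, retainer, shield}
6. standoff@(0, -1) [+x clear] — {bezel, module, pcb, retainer, shield, standoff}
7. heatsink@(1, -1) [+x clear] — {bezel, heatsink, module, pcb, retainer, shield, standoff}
8. backplane@(0, 1) [+x clear] — {backplane, bezel, heatsink, module, pcb, retainer, shield, standoff}

shield; pcb; bezel; module; retainer; standoff; heatsink; backplane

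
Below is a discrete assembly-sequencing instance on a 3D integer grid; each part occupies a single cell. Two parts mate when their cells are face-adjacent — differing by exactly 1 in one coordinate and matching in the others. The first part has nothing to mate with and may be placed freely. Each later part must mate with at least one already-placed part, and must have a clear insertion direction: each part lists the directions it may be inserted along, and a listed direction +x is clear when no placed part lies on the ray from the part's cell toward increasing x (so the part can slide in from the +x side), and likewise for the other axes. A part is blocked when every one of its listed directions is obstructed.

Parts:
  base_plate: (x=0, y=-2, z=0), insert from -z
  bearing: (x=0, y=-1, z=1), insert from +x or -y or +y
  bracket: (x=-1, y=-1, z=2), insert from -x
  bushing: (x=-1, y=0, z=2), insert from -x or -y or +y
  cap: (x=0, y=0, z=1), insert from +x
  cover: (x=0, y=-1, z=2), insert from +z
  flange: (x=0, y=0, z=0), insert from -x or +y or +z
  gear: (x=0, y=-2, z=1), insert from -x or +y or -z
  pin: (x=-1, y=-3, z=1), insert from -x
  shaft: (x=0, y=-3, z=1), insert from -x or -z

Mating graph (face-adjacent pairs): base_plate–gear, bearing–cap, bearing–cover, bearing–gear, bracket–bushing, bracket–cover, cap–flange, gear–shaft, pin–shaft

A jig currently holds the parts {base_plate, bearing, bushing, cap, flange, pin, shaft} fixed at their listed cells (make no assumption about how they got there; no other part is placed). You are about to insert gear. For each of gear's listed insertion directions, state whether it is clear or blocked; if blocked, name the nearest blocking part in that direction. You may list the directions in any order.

+y: blocked by bearing; -x: clear; -z: blocked by base_plate

-x: ray from gear(0, -2, 1) has no placed part ⇒ clear
+y: nearest on ray is bearing@(0, -1, 1) ⇒ blocked
-z: nearest on ray is base_plate@(0, -2, 0) ⇒ blocked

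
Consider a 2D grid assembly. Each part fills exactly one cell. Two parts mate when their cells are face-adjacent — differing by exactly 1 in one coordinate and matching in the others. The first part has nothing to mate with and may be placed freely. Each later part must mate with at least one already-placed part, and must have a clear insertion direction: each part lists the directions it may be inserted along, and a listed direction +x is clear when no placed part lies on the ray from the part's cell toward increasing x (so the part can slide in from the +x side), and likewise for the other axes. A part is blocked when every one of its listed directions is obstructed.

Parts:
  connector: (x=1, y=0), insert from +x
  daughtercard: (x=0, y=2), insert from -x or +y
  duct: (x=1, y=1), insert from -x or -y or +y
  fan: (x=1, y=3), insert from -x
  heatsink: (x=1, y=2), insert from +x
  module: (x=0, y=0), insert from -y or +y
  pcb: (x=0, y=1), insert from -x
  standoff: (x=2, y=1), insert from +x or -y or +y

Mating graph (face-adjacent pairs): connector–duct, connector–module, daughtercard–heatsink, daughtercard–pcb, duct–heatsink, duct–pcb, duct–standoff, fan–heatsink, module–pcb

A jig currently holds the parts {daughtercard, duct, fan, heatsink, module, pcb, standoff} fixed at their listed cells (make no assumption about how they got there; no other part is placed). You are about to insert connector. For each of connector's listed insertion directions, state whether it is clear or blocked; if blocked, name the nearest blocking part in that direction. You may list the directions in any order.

+x: ray from connector(1, 0) has no placed part ⇒ clear

+x: clear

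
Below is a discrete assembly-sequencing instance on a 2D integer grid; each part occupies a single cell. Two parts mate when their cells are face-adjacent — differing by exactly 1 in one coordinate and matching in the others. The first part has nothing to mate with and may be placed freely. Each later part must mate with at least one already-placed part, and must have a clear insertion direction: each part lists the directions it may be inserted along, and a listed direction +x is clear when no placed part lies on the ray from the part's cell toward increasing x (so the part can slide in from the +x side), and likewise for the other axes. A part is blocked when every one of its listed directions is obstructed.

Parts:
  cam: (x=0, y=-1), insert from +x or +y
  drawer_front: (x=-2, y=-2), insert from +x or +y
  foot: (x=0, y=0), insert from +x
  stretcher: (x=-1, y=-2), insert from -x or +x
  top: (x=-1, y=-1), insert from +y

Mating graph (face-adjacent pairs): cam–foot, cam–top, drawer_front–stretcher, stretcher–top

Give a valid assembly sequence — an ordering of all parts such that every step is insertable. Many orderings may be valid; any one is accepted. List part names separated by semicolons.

stretcher; top; drawer_front; cam; foot

1. stretcher@(-1, -2) [-x clear] — {stretcher}
2. top@(-1, -1) [+y clear] — {stretcher, top}
3. drawer_front@(-2, -2) [+y clear] — {drawer_front, stretcher, top}
4. cam@(0, -1) [+x clear] — {cam, drawer_front, stretcher, top}
5. foot@(0, 0) [+x clear] — {cam, drawer_front, foot, stretcher, top}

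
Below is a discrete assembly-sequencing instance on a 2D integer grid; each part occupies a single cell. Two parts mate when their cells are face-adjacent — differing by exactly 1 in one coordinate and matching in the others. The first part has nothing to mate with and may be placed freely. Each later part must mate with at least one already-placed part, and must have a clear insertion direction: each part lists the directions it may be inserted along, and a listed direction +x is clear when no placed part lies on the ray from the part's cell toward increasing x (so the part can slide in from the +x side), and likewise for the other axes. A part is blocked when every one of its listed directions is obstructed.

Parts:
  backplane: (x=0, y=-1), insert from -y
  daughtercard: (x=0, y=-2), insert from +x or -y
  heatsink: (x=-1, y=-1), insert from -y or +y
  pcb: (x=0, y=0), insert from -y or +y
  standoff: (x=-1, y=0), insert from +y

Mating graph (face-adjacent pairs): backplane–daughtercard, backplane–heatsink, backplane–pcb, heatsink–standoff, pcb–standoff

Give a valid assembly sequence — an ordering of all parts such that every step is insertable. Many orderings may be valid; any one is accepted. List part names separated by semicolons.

backplane; daughtercard; heatsink; standoff; pcb

1. backplane@(0, -1) [-y clear] — {backplane}
2. daughtercard@(0, -2) [+x clear] — {backplane, daughtercard}
3. heatsink@(-1, -1) [-y clear] — {backplane, daughtercard, heatsink}
4. standoff@(-1, 0) [+y clear] — {backplane, daughtercard, heatsink, standoff}
5. pcb@(0, 0) [+y clear] — {backplane, daughtercard, heatsink, pcb, standoff}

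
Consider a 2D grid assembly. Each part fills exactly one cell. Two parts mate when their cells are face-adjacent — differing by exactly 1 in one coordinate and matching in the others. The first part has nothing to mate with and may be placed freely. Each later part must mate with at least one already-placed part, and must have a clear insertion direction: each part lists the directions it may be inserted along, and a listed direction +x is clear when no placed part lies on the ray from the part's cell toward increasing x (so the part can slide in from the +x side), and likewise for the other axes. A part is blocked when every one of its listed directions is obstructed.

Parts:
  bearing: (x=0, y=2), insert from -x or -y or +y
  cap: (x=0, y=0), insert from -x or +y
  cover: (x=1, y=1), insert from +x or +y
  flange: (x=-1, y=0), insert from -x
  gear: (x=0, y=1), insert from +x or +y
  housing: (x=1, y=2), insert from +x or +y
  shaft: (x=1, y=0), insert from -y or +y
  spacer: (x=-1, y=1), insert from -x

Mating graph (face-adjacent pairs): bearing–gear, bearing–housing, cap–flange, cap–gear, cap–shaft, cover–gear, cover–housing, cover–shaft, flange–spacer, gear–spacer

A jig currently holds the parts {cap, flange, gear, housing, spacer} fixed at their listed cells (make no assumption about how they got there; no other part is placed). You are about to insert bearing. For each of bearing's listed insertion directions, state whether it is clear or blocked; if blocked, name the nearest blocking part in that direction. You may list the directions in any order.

-x: ray from bearing(0, 2) has no placed part ⇒ clear
-y: nearest on ray is gear@(0, 1) ⇒ blocked
+y: ray from bearing(0, 2) has no placed part ⇒ clear

+y: clear; -x: clear; -y: blocked by gear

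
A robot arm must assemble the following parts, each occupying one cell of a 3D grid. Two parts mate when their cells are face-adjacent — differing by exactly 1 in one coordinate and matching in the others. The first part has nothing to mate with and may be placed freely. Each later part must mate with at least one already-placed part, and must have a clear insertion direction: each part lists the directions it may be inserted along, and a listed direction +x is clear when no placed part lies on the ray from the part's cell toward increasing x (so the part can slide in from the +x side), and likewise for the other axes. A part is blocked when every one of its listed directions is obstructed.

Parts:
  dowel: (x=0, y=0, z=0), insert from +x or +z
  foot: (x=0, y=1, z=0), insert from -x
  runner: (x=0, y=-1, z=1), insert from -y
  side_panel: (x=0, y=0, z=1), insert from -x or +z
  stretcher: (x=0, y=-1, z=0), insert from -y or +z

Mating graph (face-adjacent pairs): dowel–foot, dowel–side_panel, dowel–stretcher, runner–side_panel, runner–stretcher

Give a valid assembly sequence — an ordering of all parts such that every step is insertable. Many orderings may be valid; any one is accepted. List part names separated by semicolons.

1. runner@(0, -1, 1) [-y clear] — {runner}
2. side_panel@(0, 0, 1) [-x clear] — {runner, side_panel}
3. dowel@(0, 0, 0) [+x clear] — {dowel, runner, side_panel}
4. stretcher@(0, -1, 0) [-y clear] — {dowel, runner, side_panel, stretcher}
5. foot@(0, 1, 0) [-x clear] — {dowel, foot, runner, side_panel, stretcher}

runner; side_panel; dowel; stretcher; foot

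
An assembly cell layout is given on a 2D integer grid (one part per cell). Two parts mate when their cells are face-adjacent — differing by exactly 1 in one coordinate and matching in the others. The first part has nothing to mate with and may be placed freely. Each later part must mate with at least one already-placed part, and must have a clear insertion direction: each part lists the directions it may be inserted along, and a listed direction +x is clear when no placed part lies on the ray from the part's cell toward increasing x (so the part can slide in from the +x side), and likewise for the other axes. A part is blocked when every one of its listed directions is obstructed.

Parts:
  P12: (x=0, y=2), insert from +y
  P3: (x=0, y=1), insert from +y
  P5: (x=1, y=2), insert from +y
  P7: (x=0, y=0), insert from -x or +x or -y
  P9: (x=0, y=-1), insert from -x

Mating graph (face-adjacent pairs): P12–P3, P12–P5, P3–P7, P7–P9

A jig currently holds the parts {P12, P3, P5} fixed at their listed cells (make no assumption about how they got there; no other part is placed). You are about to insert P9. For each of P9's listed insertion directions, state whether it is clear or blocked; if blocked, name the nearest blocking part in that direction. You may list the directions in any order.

-x: clear

-x: ray from P9(0, -1) has no placed part ⇒ clear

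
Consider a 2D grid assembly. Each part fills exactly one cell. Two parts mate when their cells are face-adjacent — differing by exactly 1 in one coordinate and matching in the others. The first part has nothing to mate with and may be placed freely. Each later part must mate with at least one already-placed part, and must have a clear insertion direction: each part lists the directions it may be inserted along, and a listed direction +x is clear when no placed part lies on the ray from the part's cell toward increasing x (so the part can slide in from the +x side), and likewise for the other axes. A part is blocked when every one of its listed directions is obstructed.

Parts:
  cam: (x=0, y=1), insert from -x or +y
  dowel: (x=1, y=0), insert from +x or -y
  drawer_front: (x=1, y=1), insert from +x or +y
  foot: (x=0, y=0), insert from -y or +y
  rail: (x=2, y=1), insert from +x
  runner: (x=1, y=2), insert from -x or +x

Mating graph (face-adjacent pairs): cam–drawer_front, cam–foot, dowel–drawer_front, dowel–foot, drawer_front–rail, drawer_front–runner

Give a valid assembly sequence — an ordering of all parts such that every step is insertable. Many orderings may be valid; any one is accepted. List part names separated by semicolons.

foot; dowel; drawer_front; rail; runner; cam

1. foot@(0, 0) [-y clear] — {foot}
2. dowel@(1, 0) [+x clear] — {dowel, foot}
3. drawer_front@(1, 1) [+x clear] — {dowel, drawer_front, foot}
4. rail@(2, 1) [+x clear] — {dowel, drawer_front, foot, rail}
5. runner@(1, 2) [-x clear] — {dowel, drawer_front, foot, rail, runner}
6. cam@(0, 1) [-x clear] — {cam, dowel, drawer_front, foot, rail, runner}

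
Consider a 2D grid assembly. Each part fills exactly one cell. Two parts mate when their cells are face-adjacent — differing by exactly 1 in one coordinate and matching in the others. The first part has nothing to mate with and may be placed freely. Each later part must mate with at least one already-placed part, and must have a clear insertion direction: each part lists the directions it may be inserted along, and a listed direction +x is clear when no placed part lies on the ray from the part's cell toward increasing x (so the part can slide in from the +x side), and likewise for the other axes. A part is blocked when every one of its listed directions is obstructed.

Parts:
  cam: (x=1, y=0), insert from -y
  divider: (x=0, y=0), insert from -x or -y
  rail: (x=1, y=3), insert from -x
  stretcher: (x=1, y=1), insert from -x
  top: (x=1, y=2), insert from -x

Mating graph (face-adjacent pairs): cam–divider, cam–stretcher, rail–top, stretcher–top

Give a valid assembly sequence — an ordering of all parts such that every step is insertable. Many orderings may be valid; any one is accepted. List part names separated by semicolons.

stretcher; top; rail; cam; divider

1. stretcher@(1, 1) [-x clear] — {stretcher}
2. top@(1, 2) [-x clear] — {stretcher, top}
3. rail@(1, 3) [-x clear] — {rail, stretcher, top}
4. cam@(1, 0) [-y clear] — {cam, rail, stretcher, top}
5. divider@(0, 0) [-x clear] — {cam, divider, rail, stretcher, top}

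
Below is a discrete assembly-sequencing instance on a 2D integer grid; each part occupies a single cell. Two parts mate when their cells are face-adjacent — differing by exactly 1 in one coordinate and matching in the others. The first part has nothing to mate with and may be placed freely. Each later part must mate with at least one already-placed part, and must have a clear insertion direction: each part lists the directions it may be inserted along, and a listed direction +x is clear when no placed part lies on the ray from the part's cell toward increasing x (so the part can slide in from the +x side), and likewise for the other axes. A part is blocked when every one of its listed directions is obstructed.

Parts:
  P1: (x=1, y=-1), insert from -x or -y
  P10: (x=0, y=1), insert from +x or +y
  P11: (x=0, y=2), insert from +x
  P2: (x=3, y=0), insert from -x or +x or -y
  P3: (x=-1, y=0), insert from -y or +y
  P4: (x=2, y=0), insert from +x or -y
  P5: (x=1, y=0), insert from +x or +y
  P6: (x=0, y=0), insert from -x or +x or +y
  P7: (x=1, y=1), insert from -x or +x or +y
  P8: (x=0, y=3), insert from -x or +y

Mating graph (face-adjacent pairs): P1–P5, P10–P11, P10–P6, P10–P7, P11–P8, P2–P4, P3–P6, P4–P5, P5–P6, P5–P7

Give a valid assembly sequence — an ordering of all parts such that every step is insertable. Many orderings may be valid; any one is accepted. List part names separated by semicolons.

P8; P11; P10; P6; P5; P4; P2; P7; P3; P1

1. P8@(0, 3) [-x clear] — {P8}
2. P11@(0, 2) [+x clear] — {P11, P8}
3. P10@(0, 1) [+x clear] — {P10, P11, P8}
4. P6@(0, 0) [-x clear] — {P10, P11, P6, P8}
5. P5@(1, 0) [+x clear] — {P10, P11, P5, P6, P8}
6. P4@(2, 0) [+x clear] — {P10, P11, P4, P5, P6, P8}
7. P2@(3, 0) [+x clear] — {P10, P11, P2, P4, P5, P6, P8}
8. P7@(1, 1) [+x clear] — {P10, P11, P2, P4, P5, P6, P7, P8}
9. P3@(-1, 0) [-y clear] — {P10, P11, P2, P3, P4, P5, P6, P7, P8}
10. P1@(1, -1) [-x clear] — {P1, P10, P11, P2, P3, P4, P5, P6, P7, P8}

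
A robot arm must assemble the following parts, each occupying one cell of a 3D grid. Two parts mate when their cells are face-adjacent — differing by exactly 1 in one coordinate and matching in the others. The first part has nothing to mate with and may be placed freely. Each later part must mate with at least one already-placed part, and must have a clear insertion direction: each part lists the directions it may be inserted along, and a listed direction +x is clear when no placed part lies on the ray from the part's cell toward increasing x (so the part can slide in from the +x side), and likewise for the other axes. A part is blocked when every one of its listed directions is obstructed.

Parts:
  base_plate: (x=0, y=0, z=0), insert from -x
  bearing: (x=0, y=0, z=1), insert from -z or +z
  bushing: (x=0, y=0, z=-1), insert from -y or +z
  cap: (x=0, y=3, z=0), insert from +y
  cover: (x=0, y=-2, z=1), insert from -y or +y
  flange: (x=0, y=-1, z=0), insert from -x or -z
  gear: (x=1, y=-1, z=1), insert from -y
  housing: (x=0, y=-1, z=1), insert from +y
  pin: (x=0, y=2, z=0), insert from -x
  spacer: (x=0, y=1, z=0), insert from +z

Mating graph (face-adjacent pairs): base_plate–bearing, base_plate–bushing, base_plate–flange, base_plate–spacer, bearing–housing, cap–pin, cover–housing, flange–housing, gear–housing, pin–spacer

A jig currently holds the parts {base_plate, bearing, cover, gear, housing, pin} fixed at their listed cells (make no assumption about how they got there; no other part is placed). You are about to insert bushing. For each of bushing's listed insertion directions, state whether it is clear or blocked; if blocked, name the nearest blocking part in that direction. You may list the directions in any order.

-y: ray from bushing(0, 0, -1) has no placed part ⇒ clear
+z: nearest on ray is base_plate@(0, 0, 0) ⇒ blocked

+z: blocked by base_plate; -y: clear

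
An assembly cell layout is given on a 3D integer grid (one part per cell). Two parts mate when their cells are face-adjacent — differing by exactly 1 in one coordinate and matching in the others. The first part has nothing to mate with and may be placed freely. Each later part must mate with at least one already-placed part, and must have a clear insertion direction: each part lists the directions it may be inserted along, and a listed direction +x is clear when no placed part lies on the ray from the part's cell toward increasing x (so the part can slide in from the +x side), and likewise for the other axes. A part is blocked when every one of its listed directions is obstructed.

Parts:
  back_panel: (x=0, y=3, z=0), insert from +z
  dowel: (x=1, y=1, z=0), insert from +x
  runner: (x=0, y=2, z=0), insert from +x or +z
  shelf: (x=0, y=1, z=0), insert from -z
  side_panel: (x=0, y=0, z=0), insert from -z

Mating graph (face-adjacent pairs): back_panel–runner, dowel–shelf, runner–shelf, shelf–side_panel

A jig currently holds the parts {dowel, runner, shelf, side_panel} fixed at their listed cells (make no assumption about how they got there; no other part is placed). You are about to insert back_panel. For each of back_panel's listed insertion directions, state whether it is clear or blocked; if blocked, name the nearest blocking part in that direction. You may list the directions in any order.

+z: ray from back_panel(0, 3, 0) has no placed part ⇒ clear

+z: clear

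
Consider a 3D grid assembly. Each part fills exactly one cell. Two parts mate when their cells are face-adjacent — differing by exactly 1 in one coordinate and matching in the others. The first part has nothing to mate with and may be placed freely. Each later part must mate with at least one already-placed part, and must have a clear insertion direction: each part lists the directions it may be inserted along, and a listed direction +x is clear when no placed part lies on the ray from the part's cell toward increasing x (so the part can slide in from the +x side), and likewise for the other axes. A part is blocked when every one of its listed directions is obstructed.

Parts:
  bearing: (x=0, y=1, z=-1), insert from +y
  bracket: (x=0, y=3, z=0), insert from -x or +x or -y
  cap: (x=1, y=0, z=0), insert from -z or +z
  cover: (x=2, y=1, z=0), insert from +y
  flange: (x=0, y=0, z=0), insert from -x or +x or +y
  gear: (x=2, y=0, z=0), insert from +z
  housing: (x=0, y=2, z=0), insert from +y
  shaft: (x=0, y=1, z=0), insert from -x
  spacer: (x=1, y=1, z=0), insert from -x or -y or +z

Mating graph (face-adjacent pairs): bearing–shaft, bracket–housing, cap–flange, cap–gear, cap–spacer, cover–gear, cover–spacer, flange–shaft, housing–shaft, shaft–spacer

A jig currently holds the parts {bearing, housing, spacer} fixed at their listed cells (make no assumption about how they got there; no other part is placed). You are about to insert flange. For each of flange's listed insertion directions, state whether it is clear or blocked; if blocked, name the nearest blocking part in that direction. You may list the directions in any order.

+x: clear; +y: blocked by housing; -x: clear

-x: ray from flange(0, 0, 0) has no placed part ⇒ clear
+x: ray from flange(0, 0, 0) has no placed part ⇒ clear
+y: nearest on ray is housing@(0, 2, 0) ⇒ blocked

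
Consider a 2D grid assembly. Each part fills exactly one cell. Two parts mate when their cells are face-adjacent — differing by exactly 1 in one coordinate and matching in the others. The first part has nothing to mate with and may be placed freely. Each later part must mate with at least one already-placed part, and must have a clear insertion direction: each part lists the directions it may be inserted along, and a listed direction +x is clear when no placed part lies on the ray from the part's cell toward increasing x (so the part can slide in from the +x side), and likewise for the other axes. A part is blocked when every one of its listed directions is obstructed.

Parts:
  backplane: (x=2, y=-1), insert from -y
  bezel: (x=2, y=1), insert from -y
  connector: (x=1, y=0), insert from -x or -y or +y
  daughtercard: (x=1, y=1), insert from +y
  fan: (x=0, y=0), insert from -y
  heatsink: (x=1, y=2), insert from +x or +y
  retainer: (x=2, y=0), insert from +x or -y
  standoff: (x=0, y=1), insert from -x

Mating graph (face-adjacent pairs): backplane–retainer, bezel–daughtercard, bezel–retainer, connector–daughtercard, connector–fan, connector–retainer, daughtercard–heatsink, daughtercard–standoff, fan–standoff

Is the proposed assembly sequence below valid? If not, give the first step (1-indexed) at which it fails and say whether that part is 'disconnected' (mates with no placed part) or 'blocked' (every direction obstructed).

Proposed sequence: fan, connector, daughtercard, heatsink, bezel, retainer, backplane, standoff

1. fan@(0, 0) [-y clear] — {fan}
2. connector@(1, 0) [-y clear] — {connector, fan}
3. daughtercard@(1, 1) [+y clear] — {connector, daughtercard, fan}
4. heatsink@(1, 2) [+x clear] — {connector, daughtercard, fan, heatsink}
5. bezel@(2, 1) [-y clear] — {bezel, connector, daughtercard, fan, heatsink}
6. retainer@(2, 0) [+x clear] — {bezel, connector, daughtercard, fan, heatsink, retainer}
7. backplane@(2, -1) [-y clear] — {backplane, bezel, connector, daughtercard, fan, heatsink, retainer}
8. standoff@(0, 1) [-x clear] — {backplane, bezel, connector, daughtercard, fan, heatsink, retainer, standoff}

Valid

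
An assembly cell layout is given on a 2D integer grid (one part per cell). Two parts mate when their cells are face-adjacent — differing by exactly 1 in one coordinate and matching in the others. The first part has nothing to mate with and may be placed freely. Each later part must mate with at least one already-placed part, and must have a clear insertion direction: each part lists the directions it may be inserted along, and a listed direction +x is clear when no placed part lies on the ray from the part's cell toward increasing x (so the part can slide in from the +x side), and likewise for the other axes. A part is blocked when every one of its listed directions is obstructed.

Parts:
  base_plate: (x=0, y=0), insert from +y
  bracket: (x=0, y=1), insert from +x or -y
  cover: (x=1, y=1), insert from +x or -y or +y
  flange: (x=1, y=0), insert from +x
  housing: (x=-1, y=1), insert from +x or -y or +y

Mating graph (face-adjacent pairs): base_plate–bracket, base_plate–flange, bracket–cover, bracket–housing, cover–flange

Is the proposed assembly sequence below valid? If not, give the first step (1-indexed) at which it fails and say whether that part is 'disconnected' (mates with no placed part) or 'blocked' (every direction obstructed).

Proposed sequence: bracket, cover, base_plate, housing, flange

1. bracket@(0, 1) [+x clear] — {bracket}
2. cover@(1, 1) [+x clear] — {bracket, cover}
3. base_plate@(0, 0) — +y all obstructed ⇒ blocked

Invalid at step 3 (blocked)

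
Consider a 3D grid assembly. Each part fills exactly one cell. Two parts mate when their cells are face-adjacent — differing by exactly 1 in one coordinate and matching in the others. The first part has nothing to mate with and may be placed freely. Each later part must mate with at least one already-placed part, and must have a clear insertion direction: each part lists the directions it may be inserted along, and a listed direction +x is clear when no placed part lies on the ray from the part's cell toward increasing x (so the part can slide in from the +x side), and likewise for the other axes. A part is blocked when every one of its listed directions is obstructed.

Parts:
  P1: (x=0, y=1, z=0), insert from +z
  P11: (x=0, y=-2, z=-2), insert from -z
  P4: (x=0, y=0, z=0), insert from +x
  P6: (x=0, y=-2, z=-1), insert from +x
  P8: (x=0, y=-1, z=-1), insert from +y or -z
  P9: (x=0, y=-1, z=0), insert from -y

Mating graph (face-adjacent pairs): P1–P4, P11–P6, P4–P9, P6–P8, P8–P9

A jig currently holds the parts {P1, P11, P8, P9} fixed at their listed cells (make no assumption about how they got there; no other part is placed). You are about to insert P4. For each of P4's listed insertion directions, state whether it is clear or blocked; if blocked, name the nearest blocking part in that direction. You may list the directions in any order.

+x: ray from P4(0, 0, 0) has no placed part ⇒ clear

+x: clear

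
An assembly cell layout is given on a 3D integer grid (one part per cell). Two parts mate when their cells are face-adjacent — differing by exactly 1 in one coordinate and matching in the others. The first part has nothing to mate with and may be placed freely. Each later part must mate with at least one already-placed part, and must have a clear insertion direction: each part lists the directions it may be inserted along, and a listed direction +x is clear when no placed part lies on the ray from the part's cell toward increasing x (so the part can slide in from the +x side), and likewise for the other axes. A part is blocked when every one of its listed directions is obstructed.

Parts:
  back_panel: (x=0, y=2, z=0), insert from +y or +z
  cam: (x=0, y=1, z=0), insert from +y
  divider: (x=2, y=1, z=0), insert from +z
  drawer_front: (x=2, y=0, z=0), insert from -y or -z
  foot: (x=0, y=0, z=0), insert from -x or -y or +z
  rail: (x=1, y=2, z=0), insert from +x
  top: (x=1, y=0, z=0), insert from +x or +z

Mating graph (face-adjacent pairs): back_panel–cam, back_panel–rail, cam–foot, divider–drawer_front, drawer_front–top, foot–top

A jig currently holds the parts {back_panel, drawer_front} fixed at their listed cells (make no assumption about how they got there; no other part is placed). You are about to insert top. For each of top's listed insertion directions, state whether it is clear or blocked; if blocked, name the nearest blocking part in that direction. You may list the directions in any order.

+x: blocked by drawer_front; +z: clear

+x: nearest on ray is drawer_front@(2, 0, 0) ⇒ blocked
+z: ray from top(1, 0, 0) has no placed part ⇒ clear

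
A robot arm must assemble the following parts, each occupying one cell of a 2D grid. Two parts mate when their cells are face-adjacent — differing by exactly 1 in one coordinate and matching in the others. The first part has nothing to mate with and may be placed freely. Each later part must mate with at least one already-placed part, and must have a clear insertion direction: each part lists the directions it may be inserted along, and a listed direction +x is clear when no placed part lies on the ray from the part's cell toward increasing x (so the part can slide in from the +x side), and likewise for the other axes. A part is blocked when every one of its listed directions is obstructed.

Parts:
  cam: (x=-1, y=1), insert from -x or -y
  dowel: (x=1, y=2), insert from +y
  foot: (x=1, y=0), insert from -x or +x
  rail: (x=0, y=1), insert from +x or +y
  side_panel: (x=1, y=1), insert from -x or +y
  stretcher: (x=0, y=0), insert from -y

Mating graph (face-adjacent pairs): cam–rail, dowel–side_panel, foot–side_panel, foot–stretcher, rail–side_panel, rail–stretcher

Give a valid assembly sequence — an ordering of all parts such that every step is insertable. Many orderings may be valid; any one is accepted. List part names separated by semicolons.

cam; rail; side_panel; foot; stretcher; dowel

1. cam@(-1, 1) [-x clear] — {cam}
2. rail@(0, 1) [+x clear] — {cam, rail}
3. side_panel@(1, 1) [+y clear] — {cam, rail, side_panel}
4. foot@(1, 0) [-x clear] — {cam, foot, rail, side_panel}
5. stretcher@(0, 0) [-y clear] — {cam, foot, rail, side_panel, stretcher}
6. dowel@(1, 2) [+y clear] — {cam, dowel, foot, rail, side_panel, stretcher}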